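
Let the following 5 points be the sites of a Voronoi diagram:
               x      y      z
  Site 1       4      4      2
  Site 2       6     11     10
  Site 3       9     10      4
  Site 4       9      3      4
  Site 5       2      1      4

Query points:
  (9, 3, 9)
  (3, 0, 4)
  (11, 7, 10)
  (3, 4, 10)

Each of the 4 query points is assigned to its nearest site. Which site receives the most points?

Site 5

(9, 3, 9) — d² to each: Site 1:75, Site 2:74, Site 3:74, Site 4:25, Site 5:78 → nearest is Site 4
(3, 0, 4) — d² to each: Site 1:21, Site 2:166, Site 3:136, Site 4:45, Site 5:2 → nearest is Site 5
(11, 7, 10) — d² to each: Site 1:122, Site 2:41, Site 3:49, Site 4:56, Site 5:153 → nearest is Site 2
(3, 4, 10) — d² to each: Site 1:65, Site 2:58, Site 3:108, Site 4:73, Site 5:46 → nearest is Site 5
Tally — Site 2:1, Site 4:1, Site 5:2. Site 5 captures the most (2).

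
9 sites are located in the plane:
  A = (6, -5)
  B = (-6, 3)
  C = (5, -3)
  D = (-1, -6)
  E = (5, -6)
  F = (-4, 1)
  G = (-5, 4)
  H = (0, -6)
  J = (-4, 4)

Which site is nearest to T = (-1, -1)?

Squared Euclidean distances:
|TA|² = 49 + 16 = 65
|TB|² = 25 + 16 = 41
|TC|² = 36 + 4 = 40
|TD|² = 0 + 25 = 25
|TE|² = 36 + 25 = 61
|TF|² = 9 + 4 = 13
|TG|² = 16 + 25 = 41
|TH|² = 1 + 25 = 26
|TJ|² = 9 + 25 = 34
F is nearest.

F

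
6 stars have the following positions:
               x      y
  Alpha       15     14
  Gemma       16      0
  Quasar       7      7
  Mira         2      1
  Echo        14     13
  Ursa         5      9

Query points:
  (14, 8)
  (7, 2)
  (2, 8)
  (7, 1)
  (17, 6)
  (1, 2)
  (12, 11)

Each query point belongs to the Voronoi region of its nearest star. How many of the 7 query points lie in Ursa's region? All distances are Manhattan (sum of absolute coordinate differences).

(14, 8) — d to each: Alpha:7, Gemma:10, Quasar:8, Mira:19, Echo:5, Ursa:10 → nearest is Echo
(7, 2) — d to each: Alpha:20, Gemma:11, Quasar:5, Mira:6, Echo:18, Ursa:9 → nearest is Quasar
(2, 8) — d to each: Alpha:19, Gemma:22, Quasar:6, Mira:7, Echo:17, Ursa:4 → nearest is Ursa
(7, 1) — d to each: Alpha:21, Gemma:10, Quasar:6, Mira:5, Echo:19, Ursa:10 → nearest is Mira
(17, 6) — d to each: Alpha:10, Gemma:7, Quasar:11, Mira:20, Echo:10, Ursa:15 → nearest is Gemma
(1, 2) — d to each: Alpha:26, Gemma:17, Quasar:11, Mira:2, Echo:24, Ursa:11 → nearest is Mira
(12, 11) — d to each: Alpha:6, Gemma:15, Quasar:9, Mira:20, Echo:4, Ursa:9 → nearest is Echo
1 of the 7 points has Ursa as nearest.

1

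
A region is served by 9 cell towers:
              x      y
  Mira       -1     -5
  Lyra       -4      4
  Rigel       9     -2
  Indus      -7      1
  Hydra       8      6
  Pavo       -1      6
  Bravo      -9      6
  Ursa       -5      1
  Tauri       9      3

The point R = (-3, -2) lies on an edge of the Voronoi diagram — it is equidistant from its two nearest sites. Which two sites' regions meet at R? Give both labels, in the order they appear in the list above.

Squared distances from R to each site:
d²(R, Mira) = (-3−(-1))² + (-2−(-5))² = 4 + 9 = 13
d²(R, Lyra) = (-3−(-4))² + (-2−4)² = 1 + 36 = 37
d²(R, Rigel) = (-3−9)² + (-2−(-2))² = 144 + 0 = 144
d²(R, Indus) = (-3−(-7))² + (-2−1)² = 16 + 9 = 25
d²(R, Hydra) = (-3−8)² + (-2−6)² = 121 + 64 = 185
d²(R, Pavo) = (-3−(-1))² + (-2−6)² = 4 + 64 = 68
d²(R, Bravo) = (-3−(-9))² + (-2−6)² = 36 + 64 = 100
d²(R, Ursa) = (-3−(-5))² + (-2−1)² = 4 + 9 = 13
d²(R, Tauri) = (-3−9)² + (-2−3)² = 144 + 25 = 169
R is equidistant from Mira and Ursa (both at squared distance 13), and every other site is strictly farther — so R lies on the Mira–Ursa Voronoi edge.

Mira and Ursa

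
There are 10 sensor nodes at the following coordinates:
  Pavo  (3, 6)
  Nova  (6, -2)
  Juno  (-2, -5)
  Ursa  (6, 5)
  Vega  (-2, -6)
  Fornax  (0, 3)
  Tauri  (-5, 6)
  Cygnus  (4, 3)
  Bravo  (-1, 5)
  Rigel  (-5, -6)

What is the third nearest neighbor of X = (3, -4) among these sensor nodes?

Vega

Compare squared distances (the ordering matches that of the actual distances):
d²(X, Pavo) = (3−3)² + (-4−6)² = 0 + 100 = 100
d²(X, Nova) = (3−6)² + (-4−(-2))² = 9 + 4 = 13
d²(X, Juno) = (3−(-2))² + (-4−(-5))² = 25 + 1 = 26
d²(X, Ursa) = (3−6)² + (-4−5)² = 9 + 81 = 90
d²(X, Vega) = (3−(-2))² + (-4−(-6))² = 25 + 4 = 29
d²(X, Fornax) = (3−0)² + (-4−3)² = 9 + 49 = 58
d²(X, Tauri) = (3−(-5))² + (-4−6)² = 64 + 100 = 164
d²(X, Cygnus) = (3−4)² + (-4−3)² = 1 + 49 = 50
d²(X, Bravo) = (3−(-1))² + (-4−5)² = 16 + 81 = 97
d²(X, Rigel) = (3−(-5))² + (-4−(-6))² = 64 + 4 = 68
Sorted ascending: Nova, Juno, Vega, Cygnus, … — the third-nearest is Vega.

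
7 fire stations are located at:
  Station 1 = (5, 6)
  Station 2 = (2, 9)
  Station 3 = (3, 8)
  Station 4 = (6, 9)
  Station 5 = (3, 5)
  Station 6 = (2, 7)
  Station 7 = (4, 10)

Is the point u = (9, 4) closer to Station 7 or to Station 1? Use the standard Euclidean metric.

Compare squared distances:
d²(u, Station 7) = (9−4)² + (4−10)² = 25 + 36 = 61
d²(u, Station 1) = (9−5)² + (4−6)² = 16 + 4 = 20
61 > 20, so Station 1 is closer.

Station 1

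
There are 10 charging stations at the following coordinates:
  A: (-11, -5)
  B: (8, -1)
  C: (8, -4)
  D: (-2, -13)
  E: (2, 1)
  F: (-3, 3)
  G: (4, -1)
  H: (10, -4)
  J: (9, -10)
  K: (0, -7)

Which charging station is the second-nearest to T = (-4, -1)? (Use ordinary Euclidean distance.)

E

Squared Euclidean distances:
|TA|² = 49 + 16 = 65
|TB|² = 144 + 0 = 144
|TC|² = 144 + 9 = 153
|TD|² = 4 + 144 = 148
|TE|² = 36 + 4 = 40
|TF|² = 1 + 16 = 17
|TG|² = 64 + 0 = 64
|TH|² = 196 + 9 = 205
|TJ|² = 169 + 81 = 250
|TK|² = 16 + 36 = 52
Sorted ascending: F, E, K, … — the second-nearest is E.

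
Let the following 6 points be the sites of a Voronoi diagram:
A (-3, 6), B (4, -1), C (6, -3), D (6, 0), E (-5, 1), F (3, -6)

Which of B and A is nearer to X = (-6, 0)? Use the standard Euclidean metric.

Compare squared distances:
|XB|² = (-6−4)² + (0−(-1))² = 100 + 1 = 101
|XA|² = (-6−(-3))² + (0−6)² = 9 + 36 = 45
101 > 45, so A is closer.

A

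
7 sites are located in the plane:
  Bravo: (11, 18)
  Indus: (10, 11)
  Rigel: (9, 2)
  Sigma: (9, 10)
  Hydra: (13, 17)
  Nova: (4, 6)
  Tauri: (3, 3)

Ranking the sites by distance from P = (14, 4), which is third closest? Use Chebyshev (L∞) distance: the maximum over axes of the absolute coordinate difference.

d(P, Bravo) = max(3, 14) = 14
d(P, Indus) = max(4, 7) = 7
d(P, Rigel) = max(5, 2) = 5
d(P, Sigma) = max(5, 6) = 6
d(P, Hydra) = max(1, 13) = 13
d(P, Nova) = max(10, 2) = 10
d(P, Tauri) = max(11, 1) = 11
Sorted ascending: Rigel, Sigma, Indus, Nova, … — the third-nearest is Indus.

Indus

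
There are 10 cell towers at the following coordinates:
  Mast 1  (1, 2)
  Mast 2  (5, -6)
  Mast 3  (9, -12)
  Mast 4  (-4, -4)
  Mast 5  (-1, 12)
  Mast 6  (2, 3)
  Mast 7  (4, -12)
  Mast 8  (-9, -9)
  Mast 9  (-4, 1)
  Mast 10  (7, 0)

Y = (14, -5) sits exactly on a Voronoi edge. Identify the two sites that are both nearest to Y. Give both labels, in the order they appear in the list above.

Squared distances from Y to each site:
d²(Y, Mast 1) = 169 + 49 = 218
d²(Y, Mast 2) = 81 + 1 = 82
d²(Y, Mast 3) = 25 + 49 = 74
d²(Y, Mast 4) = 324 + 1 = 325
d²(Y, Mast 5) = 225 + 289 = 514
d²(Y, Mast 6) = 144 + 64 = 208
d²(Y, Mast 7) = 100 + 49 = 149
d²(Y, Mast 8) = 529 + 16 = 545
d²(Y, Mast 9) = 324 + 36 = 360
d²(Y, Mast 10) = 49 + 25 = 74
Y is equidistant from Mast 3 and Mast 10 (both at squared distance 74), and every other site is strictly farther — so Y lies on the Mast 3–Mast 10 Voronoi edge.

Mast 3 and Mast 10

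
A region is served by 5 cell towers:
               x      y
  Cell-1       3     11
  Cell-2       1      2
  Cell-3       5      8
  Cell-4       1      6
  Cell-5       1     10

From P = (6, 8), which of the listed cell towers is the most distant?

Compare squared distances (the ordering matches that of the actual distances):
d²(P, Cell-1) = (6−3)² + (8−11)² = 9 + 9 = 18
d²(P, Cell-2) = (6−1)² + (8−2)² = 25 + 36 = 61
d²(P, Cell-3) = (6−5)² + (8−8)² = 1 + 0 = 1
d²(P, Cell-4) = (6−1)² + (8−6)² = 25 + 4 = 29
d²(P, Cell-5) = (6−1)² + (8−10)² = 25 + 4 = 29
The largest is to Cell-2.

Cell-2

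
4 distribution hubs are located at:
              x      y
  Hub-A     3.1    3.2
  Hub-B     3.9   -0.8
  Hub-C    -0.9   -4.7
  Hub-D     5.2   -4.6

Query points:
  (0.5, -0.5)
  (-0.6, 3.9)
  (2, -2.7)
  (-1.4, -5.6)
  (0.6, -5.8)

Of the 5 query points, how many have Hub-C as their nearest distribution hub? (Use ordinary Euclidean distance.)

2

(0.5, -0.5) — d² to each: Hub-A:20.45, Hub-B:11.65, Hub-C:19.6, Hub-D:38.9 → nearest is Hub-B
(-0.6, 3.9) — d² to each: Hub-A:14.18, Hub-B:42.34, Hub-C:74.05, Hub-D:105.89 → nearest is Hub-A
(2, -2.7) — d² to each: Hub-A:36.02, Hub-B:7.22, Hub-C:12.41, Hub-D:13.85 → nearest is Hub-B
(-1.4, -5.6) — d² to each: Hub-A:97.69, Hub-B:51.13, Hub-C:1.06, Hub-D:44.56 → nearest is Hub-C
(0.6, -5.8) — d² to each: Hub-A:87.25, Hub-B:35.89, Hub-C:3.46, Hub-D:22.6 → nearest is Hub-C
2 of the 5 points have Hub-C as nearest.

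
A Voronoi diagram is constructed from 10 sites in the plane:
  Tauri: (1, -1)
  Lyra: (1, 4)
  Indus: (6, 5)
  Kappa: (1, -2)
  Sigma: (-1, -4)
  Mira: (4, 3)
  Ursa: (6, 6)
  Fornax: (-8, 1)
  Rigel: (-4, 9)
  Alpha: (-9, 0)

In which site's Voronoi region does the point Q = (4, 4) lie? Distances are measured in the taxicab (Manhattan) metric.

Mira

d(Q, Tauri) = 3 + 5 = 8
d(Q, Lyra) = 3 + 0 = 3
d(Q, Indus) = 2 + 1 = 3
d(Q, Kappa) = 3 + 6 = 9
d(Q, Sigma) = 5 + 8 = 13
d(Q, Mira) = 0 + 1 = 1
d(Q, Ursa) = 2 + 2 = 4
d(Q, Fornax) = 12 + 3 = 15
d(Q, Rigel) = 8 + 5 = 13
d(Q, Alpha) = 13 + 4 = 17
The smallest is to Mira, so Q lies in the Voronoi region of Mira.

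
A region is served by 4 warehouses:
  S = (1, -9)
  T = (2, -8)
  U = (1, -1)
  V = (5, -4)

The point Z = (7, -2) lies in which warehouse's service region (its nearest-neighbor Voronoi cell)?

V

Squared Euclidean distances:
|ZS|² = (7−1)² + (-2−(-9))² = 36 + 49 = 85
|ZT|² = (7−2)² + (-2−(-8))² = 25 + 36 = 61
|ZU|² = (7−1)² + (-2−(-1))² = 36 + 1 = 37
|ZV|² = (7−5)² + (-2−(-4))² = 4 + 4 = 8
Minimum is at V.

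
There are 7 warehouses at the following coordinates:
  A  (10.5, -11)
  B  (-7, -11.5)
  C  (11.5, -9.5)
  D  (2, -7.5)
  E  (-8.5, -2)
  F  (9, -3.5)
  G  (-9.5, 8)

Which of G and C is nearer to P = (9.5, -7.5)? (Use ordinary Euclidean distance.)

C

Compare squared distances:
|PG|² = (9.5−(-9.5))² + (-7.5−8)² = 361 + 240.25 = 601.25
|PC|² = (9.5−11.5)² + (-7.5−(-9.5))² = 4 + 4 = 8
601.25 > 8, so C is closer.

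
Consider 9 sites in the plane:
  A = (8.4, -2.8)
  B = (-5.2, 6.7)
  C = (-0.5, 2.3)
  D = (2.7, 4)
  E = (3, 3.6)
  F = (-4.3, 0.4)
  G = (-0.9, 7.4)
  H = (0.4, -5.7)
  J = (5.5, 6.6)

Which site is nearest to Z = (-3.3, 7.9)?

Since √ is increasing, it suffices to compare squared distances:
|ZA|² = (-3.3−8.4)² + (7.9−(-2.8))² = 136.89 + 114.49 = 251.38
|ZB|² = (-3.3−(-5.2))² + (7.9−6.7)² = 3.61 + 1.44 = 5.05
|ZC|² = (-3.3−(-0.5))² + (7.9−2.3)² = 7.84 + 31.36 = 39.2
|ZD|² = (-3.3−2.7)² + (7.9−4)² = 36 + 15.21 = 51.21
|ZE|² = (-3.3−3)² + (7.9−3.6)² = 39.69 + 18.49 = 58.18
|ZF|² = (-3.3−(-4.3))² + (7.9−0.4)² = 1 + 56.25 = 57.25
|ZG|² = (-3.3−(-0.9))² + (7.9−7.4)² = 5.76 + 0.25 = 6.01
|ZH|² = (-3.3−0.4)² + (7.9−(-5.7))² = 13.69 + 184.96 = 198.65
|ZJ|² = (-3.3−5.5)² + (7.9−6.6)² = 77.44 + 1.69 = 79.13
B is nearest.

B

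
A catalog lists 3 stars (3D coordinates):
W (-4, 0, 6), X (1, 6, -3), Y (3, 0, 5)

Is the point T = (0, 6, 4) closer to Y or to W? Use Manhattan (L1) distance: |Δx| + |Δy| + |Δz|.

Y

d(T,Y) = |0−3| + |6−0| + |4−5| = 3 + 6 + 1 = 10
d(T,W) = |0−(-4)| + |6−0| + |4−6| = 4 + 6 + 2 = 12
10 < 12, so Y is closer.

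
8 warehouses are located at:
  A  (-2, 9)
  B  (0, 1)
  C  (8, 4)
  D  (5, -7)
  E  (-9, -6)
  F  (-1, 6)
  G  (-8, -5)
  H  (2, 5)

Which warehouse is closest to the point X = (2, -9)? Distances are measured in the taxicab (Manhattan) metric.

D

d(X,A) = 4 + 18 = 22
d(X,B) = 2 + 10 = 12
d(X,C) = 6 + 13 = 19
d(X,D) = 3 + 2 = 5
d(X,E) = 11 + 3 = 14
d(X,F) = 3 + 15 = 18
d(X,G) = 10 + 4 = 14
d(X,H) = 0 + 14 = 14
The smallest is to D, so X lies in the Voronoi region of D.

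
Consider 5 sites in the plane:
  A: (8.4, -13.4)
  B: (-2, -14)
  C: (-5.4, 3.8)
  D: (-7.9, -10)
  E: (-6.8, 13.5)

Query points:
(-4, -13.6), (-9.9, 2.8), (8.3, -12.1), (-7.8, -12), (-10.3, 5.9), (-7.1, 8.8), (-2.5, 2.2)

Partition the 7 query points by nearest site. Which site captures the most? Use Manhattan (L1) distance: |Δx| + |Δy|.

(-4, -13.6) — d to each: A:12.6, B:2.4, C:18.8, D:7.5, E:29.9 → nearest is B
(-9.9, 2.8) — d to each: A:34.5, B:24.7, C:5.5, D:14.8, E:13.8 → nearest is C
(8.3, -12.1) — d to each: A:1.4, B:12.2, C:29.6, D:18.3, E:40.7 → nearest is A
(-7.8, -12) — d to each: A:17.6, B:7.8, C:18.2, D:2.1, E:26.5 → nearest is D
(-10.3, 5.9) — d to each: A:38, B:28.2, C:7, D:18.3, E:11.1 → nearest is C
(-7.1, 8.8) — d to each: A:37.7, B:27.9, C:6.7, D:19.6, E:5 → nearest is E
(-2.5, 2.2) — d to each: A:26.5, B:16.7, C:4.5, D:17.6, E:15.6 → nearest is C
Tally — A:1, B:1, C:3, D:1, E:1. C captures the most (3).

C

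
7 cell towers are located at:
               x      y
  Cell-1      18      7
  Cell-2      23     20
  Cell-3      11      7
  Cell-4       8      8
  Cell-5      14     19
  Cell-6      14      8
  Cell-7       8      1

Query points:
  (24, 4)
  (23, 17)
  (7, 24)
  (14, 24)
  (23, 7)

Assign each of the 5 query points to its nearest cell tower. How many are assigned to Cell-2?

1

(24, 4) — d² to each: Cell-1:45, Cell-2:257, Cell-3:178, Cell-4:272, Cell-5:325, Cell-6:116, Cell-7:265 → nearest is Cell-1
(23, 17) — d² to each: Cell-1:125, Cell-2:9, Cell-3:244, Cell-4:306, Cell-5:85, Cell-6:162, Cell-7:481 → nearest is Cell-2
(7, 24) — d² to each: Cell-1:410, Cell-2:272, Cell-3:305, Cell-4:257, Cell-5:74, Cell-6:305, Cell-7:530 → nearest is Cell-5
(14, 24) — d² to each: Cell-1:305, Cell-2:97, Cell-3:298, Cell-4:292, Cell-5:25, Cell-6:256, Cell-7:565 → nearest is Cell-5
(23, 7) — d² to each: Cell-1:25, Cell-2:169, Cell-3:144, Cell-4:226, Cell-5:225, Cell-6:82, Cell-7:261 → nearest is Cell-1
1 of the 5 points has Cell-2 as nearest.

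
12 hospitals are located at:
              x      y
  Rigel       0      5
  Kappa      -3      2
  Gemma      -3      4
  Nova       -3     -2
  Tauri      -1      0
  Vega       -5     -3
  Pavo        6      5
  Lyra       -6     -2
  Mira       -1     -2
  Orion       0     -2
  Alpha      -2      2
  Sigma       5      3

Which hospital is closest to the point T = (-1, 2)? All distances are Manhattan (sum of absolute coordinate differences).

d(T, Rigel) = |-1−0| + |2−5| = 1 + 3 = 4
d(T, Kappa) = |-1−(-3)| + |2−2| = 2 + 0 = 2
d(T, Gemma) = |-1−(-3)| + |2−4| = 2 + 2 = 4
d(T, Nova) = |-1−(-3)| + |2−(-2)| = 2 + 4 = 6
d(T, Tauri) = |-1−(-1)| + |2−0| = 0 + 2 = 2
d(T, Vega) = |-1−(-5)| + |2−(-3)| = 4 + 5 = 9
d(T, Pavo) = |-1−6| + |2−5| = 7 + 3 = 10
d(T, Lyra) = |-1−(-6)| + |2−(-2)| = 5 + 4 = 9
d(T, Mira) = |-1−(-1)| + |2−(-2)| = 0 + 4 = 4
d(T, Orion) = |-1−0| + |2−(-2)| = 1 + 4 = 5
d(T, Alpha) = |-1−(-2)| + |2−2| = 1 + 0 = 1
d(T, Sigma) = |-1−5| + |2−3| = 6 + 1 = 7
The smallest is to Alpha, so T lies in the Voronoi region of Alpha.

Alpha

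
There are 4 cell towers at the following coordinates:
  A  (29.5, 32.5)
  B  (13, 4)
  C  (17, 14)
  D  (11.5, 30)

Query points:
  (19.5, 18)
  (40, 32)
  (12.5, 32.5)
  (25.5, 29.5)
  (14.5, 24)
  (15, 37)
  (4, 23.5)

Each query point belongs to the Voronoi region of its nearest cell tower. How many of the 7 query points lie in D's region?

4

(19.5, 18) — d² to each: A:310.25, B:238.25, C:22.25, D:208 → nearest is C
(40, 32) — d² to each: A:110.5, B:1513, C:853, D:816.25 → nearest is A
(12.5, 32.5) — d² to each: A:289, B:812.5, C:362.5, D:7.25 → nearest is D
(25.5, 29.5) — d² to each: A:25, B:806.5, C:312.5, D:196.25 → nearest is A
(14.5, 24) — d² to each: A:297.25, B:402.25, C:106.25, D:45 → nearest is D
(15, 37) — d² to each: A:230.5, B:1093, C:533, D:61.25 → nearest is D
(4, 23.5) — d² to each: A:731.25, B:461.25, C:259.25, D:98.5 → nearest is D
4 of the 7 points have D as nearest.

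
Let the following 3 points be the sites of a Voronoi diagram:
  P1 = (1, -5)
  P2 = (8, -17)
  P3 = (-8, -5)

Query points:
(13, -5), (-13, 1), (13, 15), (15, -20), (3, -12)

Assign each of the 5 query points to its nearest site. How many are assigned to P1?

2

(13, -5) — d² to each: P1:144, P2:169, P3:441 → nearest is P1
(-13, 1) — d² to each: P1:232, P2:765, P3:61 → nearest is P3
(13, 15) — d² to each: P1:544, P2:1049, P3:841 → nearest is P1
(15, -20) — d² to each: P1:421, P2:58, P3:754 → nearest is P2
(3, -12) — d² to each: P1:53, P2:50, P3:170 → nearest is P2
2 of the 5 points have P1 as nearest.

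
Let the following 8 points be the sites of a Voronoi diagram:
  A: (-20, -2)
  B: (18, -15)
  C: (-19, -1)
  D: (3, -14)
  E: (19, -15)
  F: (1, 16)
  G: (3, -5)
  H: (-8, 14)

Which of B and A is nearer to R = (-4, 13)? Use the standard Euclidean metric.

Compare squared distances:
|RB|² = (-4−18)² + (13−(-15))² = 484 + 784 = 1268
|RA|² = (-4−(-20))² + (13−(-2))² = 256 + 225 = 481
1268 > 481, so A is closer.

A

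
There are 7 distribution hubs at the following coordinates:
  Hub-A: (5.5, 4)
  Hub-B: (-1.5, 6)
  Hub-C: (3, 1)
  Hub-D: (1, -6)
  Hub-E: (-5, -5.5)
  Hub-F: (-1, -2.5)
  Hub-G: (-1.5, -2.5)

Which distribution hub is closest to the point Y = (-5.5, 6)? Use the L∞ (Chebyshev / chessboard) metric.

Hub-B

d(Y, Hub-A) = max(11, 2) = 11
d(Y, Hub-B) = max(4, 0) = 4
d(Y, Hub-C) = max(8.5, 5) = 8.5
d(Y, Hub-D) = max(6.5, 12) = 12
d(Y, Hub-E) = max(0.5, 11.5) = 11.5
d(Y, Hub-F) = max(4.5, 8.5) = 8.5
d(Y, Hub-G) = max(4, 8.5) = 8.5
Minimum is at Hub-B.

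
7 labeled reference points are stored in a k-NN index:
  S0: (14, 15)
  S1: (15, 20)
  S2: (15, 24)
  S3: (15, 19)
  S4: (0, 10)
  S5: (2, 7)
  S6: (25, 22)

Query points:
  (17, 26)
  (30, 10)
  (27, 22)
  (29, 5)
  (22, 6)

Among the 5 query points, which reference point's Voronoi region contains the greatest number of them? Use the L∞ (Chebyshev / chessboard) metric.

(17, 26) — d to each: S0:11, S1:6, S2:2, S3:7, S4:17, S5:19, S6:8 → nearest is S2
(30, 10) — d to each: S0:16, S1:15, S2:15, S3:15, S4:30, S5:28, S6:12 → nearest is S6
(27, 22) — d to each: S0:13, S1:12, S2:12, S3:12, S4:27, S5:25, S6:2 → nearest is S6
(29, 5) — d to each: S0:15, S1:15, S2:19, S3:14, S4:29, S5:27, S6:17 → nearest is S3
(22, 6) — d to each: S0:9, S1:14, S2:18, S3:13, S4:22, S5:20, S6:16 → nearest is S0
Tally — S0:1, S2:1, S3:1, S6:2. S6 captures the most (2).

S6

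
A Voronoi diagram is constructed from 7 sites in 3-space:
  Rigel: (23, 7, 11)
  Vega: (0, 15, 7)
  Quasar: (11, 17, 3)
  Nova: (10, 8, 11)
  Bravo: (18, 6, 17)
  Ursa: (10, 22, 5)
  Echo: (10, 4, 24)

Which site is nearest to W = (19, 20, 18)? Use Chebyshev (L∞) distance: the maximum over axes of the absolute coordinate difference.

Nova

d(W, Rigel) = max(4, 13, 7) = 13
d(W, Vega) = max(19, 5, 11) = 19
d(W, Quasar) = max(8, 3, 15) = 15
d(W, Nova) = max(9, 12, 7) = 12
d(W, Bravo) = max(1, 14, 1) = 14
d(W, Ursa) = max(9, 2, 13) = 13
d(W, Echo) = max(9, 16, 6) = 16
Nova is nearest.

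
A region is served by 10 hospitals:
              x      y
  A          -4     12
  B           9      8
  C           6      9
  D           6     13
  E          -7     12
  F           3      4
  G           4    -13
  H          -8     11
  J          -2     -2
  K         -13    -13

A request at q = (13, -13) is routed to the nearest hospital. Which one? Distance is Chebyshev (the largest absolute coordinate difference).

G

d(q,A) = max(17, 25) = 25
d(q,B) = max(4, 21) = 21
d(q,C) = max(7, 22) = 22
d(q,D) = max(7, 26) = 26
d(q,E) = max(20, 25) = 25
d(q,F) = max(10, 17) = 17
d(q,G) = max(9, 0) = 9
d(q,H) = max(21, 24) = 24
d(q,J) = max(15, 11) = 15
d(q,K) = max(26, 0) = 26
The smallest is to G, so q lies in the Voronoi region of G.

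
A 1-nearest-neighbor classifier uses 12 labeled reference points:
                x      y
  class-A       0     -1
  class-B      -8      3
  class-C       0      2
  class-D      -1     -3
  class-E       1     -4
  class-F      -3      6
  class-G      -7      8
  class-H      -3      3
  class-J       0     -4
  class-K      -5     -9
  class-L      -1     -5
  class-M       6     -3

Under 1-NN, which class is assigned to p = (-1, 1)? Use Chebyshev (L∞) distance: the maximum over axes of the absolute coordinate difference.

class-C

d(p, class-A) = max(1, 2) = 2
d(p, class-B) = max(7, 2) = 7
d(p, class-C) = max(1, 1) = 1
d(p, class-D) = max(0, 4) = 4
d(p, class-E) = max(2, 5) = 5
d(p, class-F) = max(2, 5) = 5
d(p, class-G) = max(6, 7) = 7
d(p, class-H) = max(2, 2) = 2
d(p, class-J) = max(1, 5) = 5
d(p, class-K) = max(4, 10) = 10
d(p, class-L) = max(0, 6) = 6
d(p, class-M) = max(7, 4) = 7
The smallest is to class-C, so p lies in the Voronoi region of class-C.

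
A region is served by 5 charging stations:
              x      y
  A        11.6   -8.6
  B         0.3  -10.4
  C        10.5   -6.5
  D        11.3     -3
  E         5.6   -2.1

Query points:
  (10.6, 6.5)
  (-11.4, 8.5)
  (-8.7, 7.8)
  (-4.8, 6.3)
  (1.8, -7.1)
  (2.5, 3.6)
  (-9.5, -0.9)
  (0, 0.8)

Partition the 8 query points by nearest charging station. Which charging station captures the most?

E

(10.6, 6.5) — d² to each: A:229.01, B:391.7, C:169.01, D:90.74, E:98.96 → nearest is D
(-11.4, 8.5) — d² to each: A:821.41, B:494.1, C:704.61, D:647.54, E:401.36 → nearest is E
(-8.7, 7.8) — d² to each: A:681.05, B:412.24, C:573.13, D:516.64, E:302.5 → nearest is E
(-4.8, 6.3) — d² to each: A:490.97, B:304.9, C:397.93, D:345.7, E:178.72 → nearest is E
(1.8, -7.1) — d² to each: A:98.29, B:13.14, C:76.05, D:107.06, E:39.44 → nearest is B
(2.5, 3.6) — d² to each: A:231.65, B:200.84, C:166.01, D:121, E:42.1 → nearest is E
(-9.5, -0.9) — d² to each: A:504.5, B:186.29, C:431.36, D:437.05, E:229.45 → nearest is B
(0, 0.8) — d² to each: A:222.92, B:125.53, C:163.54, D:142.13, E:39.77 → nearest is E
Tally — B:2, D:1, E:5. E captures the most (5).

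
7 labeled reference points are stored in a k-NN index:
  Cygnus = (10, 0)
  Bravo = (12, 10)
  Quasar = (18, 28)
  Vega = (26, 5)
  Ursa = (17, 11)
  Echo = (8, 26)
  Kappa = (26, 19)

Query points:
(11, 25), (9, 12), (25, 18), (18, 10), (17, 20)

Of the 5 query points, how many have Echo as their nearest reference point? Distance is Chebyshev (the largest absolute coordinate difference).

1

(11, 25) — d to each: Cygnus:25, Bravo:15, Quasar:7, Vega:20, Ursa:14, Echo:3, Kappa:15 → nearest is Echo
(9, 12) — d to each: Cygnus:12, Bravo:3, Quasar:16, Vega:17, Ursa:8, Echo:14, Kappa:17 → nearest is Bravo
(25, 18) — d to each: Cygnus:18, Bravo:13, Quasar:10, Vega:13, Ursa:8, Echo:17, Kappa:1 → nearest is Kappa
(18, 10) — d to each: Cygnus:10, Bravo:6, Quasar:18, Vega:8, Ursa:1, Echo:16, Kappa:9 → nearest is Ursa
(17, 20) — d to each: Cygnus:20, Bravo:10, Quasar:8, Vega:15, Ursa:9, Echo:9, Kappa:9 → nearest is Quasar
1 of the 5 points has Echo as nearest.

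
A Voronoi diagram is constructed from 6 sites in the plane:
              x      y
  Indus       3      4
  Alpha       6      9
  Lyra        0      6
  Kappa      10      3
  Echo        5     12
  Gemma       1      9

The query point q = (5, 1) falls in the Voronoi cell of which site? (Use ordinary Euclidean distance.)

Squared Euclidean distances:
d²(q, Indus) = (5−3)² + (1−4)² = 4 + 9 = 13
d²(q, Alpha) = (5−6)² + (1−9)² = 1 + 64 = 65
d²(q, Lyra) = (5−0)² + (1−6)² = 25 + 25 = 50
d²(q, Kappa) = (5−10)² + (1−3)² = 25 + 4 = 29
d²(q, Echo) = (5−5)² + (1−12)² = 0 + 121 = 121
d²(q, Gemma) = (5−1)² + (1−9)² = 16 + 64 = 80
Indus is nearest.

Indus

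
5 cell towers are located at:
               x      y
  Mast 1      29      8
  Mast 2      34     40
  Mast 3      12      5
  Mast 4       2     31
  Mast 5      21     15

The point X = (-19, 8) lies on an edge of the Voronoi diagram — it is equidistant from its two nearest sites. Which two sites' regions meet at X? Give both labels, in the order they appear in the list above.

Mast 3 and Mast 4

Squared distances from X to each site:
d²(X, Mast 1) = (-19−29)² + (8−8)² = 2304 + 0 = 2304
d²(X, Mast 2) = (-19−34)² + (8−40)² = 2809 + 1024 = 3833
d²(X, Mast 3) = (-19−12)² + (8−5)² = 961 + 9 = 970
d²(X, Mast 4) = (-19−2)² + (8−31)² = 441 + 529 = 970
d²(X, Mast 5) = (-19−21)² + (8−15)² = 1600 + 49 = 1649
X is equidistant from Mast 3 and Mast 4 (both at squared distance 970), and every other site is strictly farther — so X lies on the Mast 3–Mast 4 Voronoi edge.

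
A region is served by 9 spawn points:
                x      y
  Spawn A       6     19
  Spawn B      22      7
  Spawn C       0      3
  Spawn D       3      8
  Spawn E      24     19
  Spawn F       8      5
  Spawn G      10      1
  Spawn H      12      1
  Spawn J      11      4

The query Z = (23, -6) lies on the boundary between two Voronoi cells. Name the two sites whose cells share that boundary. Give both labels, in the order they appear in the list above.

Spawn B and Spawn H

Squared distances from Z to each site:
d²(Z, Spawn A) = 289 + 625 = 914
d²(Z, Spawn B) = 1 + 169 = 170
d²(Z, Spawn C) = 529 + 81 = 610
d²(Z, Spawn D) = 400 + 196 = 596
d²(Z, Spawn E) = 1 + 625 = 626
d²(Z, Spawn F) = 225 + 121 = 346
d²(Z, Spawn G) = 169 + 49 = 218
d²(Z, Spawn H) = 121 + 49 = 170
d²(Z, Spawn J) = 144 + 100 = 244
Z is equidistant from Spawn B and Spawn H (both at squared distance 170), and every other site is strictly farther — so Z lies on the Spawn B–Spawn H Voronoi edge.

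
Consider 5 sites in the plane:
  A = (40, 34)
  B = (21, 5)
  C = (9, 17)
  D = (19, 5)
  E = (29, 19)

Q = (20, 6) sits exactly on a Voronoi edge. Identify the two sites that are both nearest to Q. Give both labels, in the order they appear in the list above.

Squared distances from Q to each site:
|QA|² = (20−40)² + (6−34)² = 400 + 784 = 1184
|QB|² = (20−21)² + (6−5)² = 1 + 1 = 2
|QC|² = (20−9)² + (6−17)² = 121 + 121 = 242
|QD|² = (20−19)² + (6−5)² = 1 + 1 = 2
|QE|² = (20−29)² + (6−19)² = 81 + 169 = 250
Q is equidistant from B and D (both at squared distance 2), and every other site is strictly farther — so Q lies on the B–D Voronoi edge.

B and D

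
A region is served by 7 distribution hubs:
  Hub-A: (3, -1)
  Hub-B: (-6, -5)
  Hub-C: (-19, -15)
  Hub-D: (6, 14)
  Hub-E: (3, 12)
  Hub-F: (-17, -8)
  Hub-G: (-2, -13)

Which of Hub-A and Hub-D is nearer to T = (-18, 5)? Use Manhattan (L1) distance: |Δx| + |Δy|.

Hub-A

d(T, Hub-A) = |-18−3| + |5−(-1)| = 21 + 6 = 27
d(T, Hub-D) = |-18−6| + |5−14| = 24 + 9 = 33
27 < 33, so Hub-A is closer.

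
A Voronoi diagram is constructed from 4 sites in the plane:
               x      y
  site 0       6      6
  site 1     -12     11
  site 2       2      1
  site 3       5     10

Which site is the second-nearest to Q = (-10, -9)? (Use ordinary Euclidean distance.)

site 1

Squared Euclidean distances:
d²(Q, site 0) = 256 + 225 = 481
d²(Q, site 1) = 4 + 400 = 404
d²(Q, site 2) = 144 + 100 = 244
d²(Q, site 3) = 225 + 361 = 586
Sorted ascending: site 2, site 1, site 0, … — the second-nearest is site 1.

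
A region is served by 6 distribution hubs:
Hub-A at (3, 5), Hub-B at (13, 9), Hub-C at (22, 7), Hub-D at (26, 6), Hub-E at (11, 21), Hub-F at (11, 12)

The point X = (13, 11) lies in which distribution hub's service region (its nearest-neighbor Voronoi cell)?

Hub-B

Compare squared distances (the ordering matches that of the actual distances):
d²(X, Hub-A) = 100 + 36 = 136
d²(X, Hub-B) = 0 + 4 = 4
d²(X, Hub-C) = 81 + 16 = 97
d²(X, Hub-D) = 169 + 25 = 194
d²(X, Hub-E) = 4 + 100 = 104
d²(X, Hub-F) = 4 + 1 = 5
Hub-B is nearest.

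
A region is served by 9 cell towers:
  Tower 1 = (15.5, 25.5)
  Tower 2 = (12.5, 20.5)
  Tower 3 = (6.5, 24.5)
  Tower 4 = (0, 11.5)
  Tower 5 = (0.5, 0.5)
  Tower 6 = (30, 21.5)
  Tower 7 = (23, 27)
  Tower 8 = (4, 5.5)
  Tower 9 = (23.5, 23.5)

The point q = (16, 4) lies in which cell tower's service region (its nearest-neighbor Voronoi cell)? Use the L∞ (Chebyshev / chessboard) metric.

d(q, Tower 1) = max(0.5, 21.5) = 21.5
d(q, Tower 2) = max(3.5, 16.5) = 16.5
d(q, Tower 3) = max(9.5, 20.5) = 20.5
d(q, Tower 4) = max(16, 7.5) = 16
d(q, Tower 5) = max(15.5, 3.5) = 15.5
d(q, Tower 6) = max(14, 17.5) = 17.5
d(q, Tower 7) = max(7, 23) = 23
d(q, Tower 8) = max(12, 1.5) = 12
d(q, Tower 9) = max(7.5, 19.5) = 19.5
The smallest is to Tower 8, so q lies in the Voronoi region of Tower 8.

Tower 8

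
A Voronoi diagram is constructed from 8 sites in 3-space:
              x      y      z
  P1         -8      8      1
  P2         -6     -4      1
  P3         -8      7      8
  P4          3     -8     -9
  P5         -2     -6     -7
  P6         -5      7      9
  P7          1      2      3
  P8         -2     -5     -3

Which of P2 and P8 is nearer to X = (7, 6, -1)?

P8

Compare squared distances:
|XP2|² = (7−(-6))² + (6−(-4))² + (-1−1)² = 169 + 100 + 4 = 273
|XP8|² = (7−(-2))² + (6−(-5))² + (-1−(-3))² = 81 + 121 + 4 = 206
273 > 206, so P8 is closer.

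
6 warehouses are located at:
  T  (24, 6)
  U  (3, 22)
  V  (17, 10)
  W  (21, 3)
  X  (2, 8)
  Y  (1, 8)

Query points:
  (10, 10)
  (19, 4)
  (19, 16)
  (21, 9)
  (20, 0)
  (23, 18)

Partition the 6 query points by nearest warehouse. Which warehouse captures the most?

(10, 10) — d² to each: T:212, U:193, V:49, W:170, X:68, Y:85 → nearest is V
(19, 4) — d² to each: T:29, U:580, V:40, W:5, X:305, Y:340 → nearest is W
(19, 16) — d² to each: T:125, U:292, V:40, W:173, X:353, Y:388 → nearest is V
(21, 9) — d² to each: T:18, U:493, V:17, W:36, X:362, Y:401 → nearest is V
(20, 0) — d² to each: T:52, U:773, V:109, W:10, X:388, Y:425 → nearest is W
(23, 18) — d² to each: T:145, U:416, V:100, W:229, X:541, Y:584 → nearest is V
Tally — V:4, W:2. V captures the most (4).

V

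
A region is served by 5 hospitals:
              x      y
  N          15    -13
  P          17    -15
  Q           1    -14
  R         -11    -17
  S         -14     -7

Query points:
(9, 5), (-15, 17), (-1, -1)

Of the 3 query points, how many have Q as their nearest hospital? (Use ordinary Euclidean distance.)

1

(9, 5) — d² to each: N:360, P:464, Q:425, R:884, S:673 → nearest is N
(-15, 17) — d² to each: N:1800, P:2048, Q:1217, R:1172, S:577 → nearest is S
(-1, -1) — d² to each: N:400, P:520, Q:173, R:356, S:205 → nearest is Q
1 of the 3 points has Q as nearest.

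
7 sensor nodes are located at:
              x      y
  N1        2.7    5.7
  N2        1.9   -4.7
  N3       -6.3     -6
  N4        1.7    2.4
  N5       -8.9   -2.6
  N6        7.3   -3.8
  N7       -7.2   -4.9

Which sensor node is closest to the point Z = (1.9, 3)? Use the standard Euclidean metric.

N4

Since √ is increasing, it suffices to compare squared distances:
|ZN1|² = 0.64 + 7.29 = 7.93
|ZN2|² = 0 + 59.29 = 59.29
|ZN3|² = 67.24 + 81 = 148.24
|ZN4|² = 0.04 + 0.36 = 0.4
|ZN5|² = 116.64 + 31.36 = 148
|ZN6|² = 29.16 + 46.24 = 75.4
|ZN7|² = 82.81 + 62.41 = 145.22
N4 is nearest.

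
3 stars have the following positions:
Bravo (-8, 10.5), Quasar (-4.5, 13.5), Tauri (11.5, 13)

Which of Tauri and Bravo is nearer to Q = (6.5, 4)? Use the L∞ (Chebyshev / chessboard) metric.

Tauri

d(Q, Tauri) = max(5, 9) = 9
d(Q, Bravo) = max(14.5, 6.5) = 14.5
9 < 14.5, so Tauri is closer.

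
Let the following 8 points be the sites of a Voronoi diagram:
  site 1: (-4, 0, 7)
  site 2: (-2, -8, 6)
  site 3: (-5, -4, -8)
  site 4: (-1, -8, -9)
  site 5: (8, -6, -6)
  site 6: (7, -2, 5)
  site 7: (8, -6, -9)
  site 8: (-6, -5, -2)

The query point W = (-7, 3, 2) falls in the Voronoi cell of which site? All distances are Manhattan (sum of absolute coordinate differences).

site 1

d(W, site 1) = 3 + 3 + 5 = 11
d(W, site 2) = 5 + 11 + 4 = 20
d(W, site 3) = 2 + 7 + 10 = 19
d(W, site 4) = 6 + 11 + 11 = 28
d(W, site 5) = 15 + 9 + 8 = 32
d(W, site 6) = 14 + 5 + 3 = 22
d(W, site 7) = 15 + 9 + 11 = 35
d(W, site 8) = 1 + 8 + 4 = 13
Minimum is at site 1.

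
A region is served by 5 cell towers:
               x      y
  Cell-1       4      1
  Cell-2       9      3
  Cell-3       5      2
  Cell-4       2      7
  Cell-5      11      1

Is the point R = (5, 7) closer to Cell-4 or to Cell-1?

Compare squared distances:
d²(R, Cell-4) = (5−2)² + (7−7)² = 9 + 0 = 9
d²(R, Cell-1) = (5−4)² + (7−1)² = 1 + 36 = 37
9 < 37, so Cell-4 is closer.

Cell-4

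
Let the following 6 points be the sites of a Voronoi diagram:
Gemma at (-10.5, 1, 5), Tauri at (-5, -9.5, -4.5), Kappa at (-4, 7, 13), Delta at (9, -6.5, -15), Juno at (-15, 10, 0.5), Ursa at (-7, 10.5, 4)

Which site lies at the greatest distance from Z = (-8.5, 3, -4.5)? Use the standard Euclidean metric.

Since √ is increasing, it suffices to compare squared distances:
d²(Z, Gemma) = (-8.5−(-10.5))² + (3−1)² + (-4.5−5)² = 4 + 4 + 90.25 = 98.25
d²(Z, Tauri) = (-8.5−(-5))² + (3−(-9.5))² + (-4.5−(-4.5))² = 12.25 + 156.25 + 0 = 168.5
d²(Z, Kappa) = (-8.5−(-4))² + (3−7)² + (-4.5−13)² = 20.25 + 16 + 306.25 = 342.5
d²(Z, Delta) = (-8.5−9)² + (3−(-6.5))² + (-4.5−(-15))² = 306.25 + 90.25 + 110.25 = 506.75
d²(Z, Juno) = (-8.5−(-15))² + (3−10)² + (-4.5−0.5)² = 42.25 + 49 + 25 = 116.25
d²(Z, Ursa) = (-8.5−(-7))² + (3−10.5)² + (-4.5−4)² = 2.25 + 56.25 + 72.25 = 130.75
The largest is to Delta.

Delta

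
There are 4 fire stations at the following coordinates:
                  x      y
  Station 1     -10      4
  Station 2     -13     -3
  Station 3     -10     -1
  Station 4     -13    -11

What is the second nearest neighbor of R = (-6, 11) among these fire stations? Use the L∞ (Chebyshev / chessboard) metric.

Station 3

d(R, Station 1) = max(4, 7) = 7
d(R, Station 2) = max(7, 14) = 14
d(R, Station 3) = max(4, 12) = 12
d(R, Station 4) = max(7, 22) = 22
Sorted ascending: Station 1, Station 3, Station 2, … — the second-nearest is Station 3.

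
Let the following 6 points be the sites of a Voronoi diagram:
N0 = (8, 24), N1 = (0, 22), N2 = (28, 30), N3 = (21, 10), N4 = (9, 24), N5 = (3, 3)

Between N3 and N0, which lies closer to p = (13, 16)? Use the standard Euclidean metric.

Compare squared distances:
|pN3|² = (13−21)² + (16−10)² = 64 + 36 = 100
|pN0|² = (13−8)² + (16−24)² = 25 + 64 = 89
100 > 89, so N0 is closer.

N0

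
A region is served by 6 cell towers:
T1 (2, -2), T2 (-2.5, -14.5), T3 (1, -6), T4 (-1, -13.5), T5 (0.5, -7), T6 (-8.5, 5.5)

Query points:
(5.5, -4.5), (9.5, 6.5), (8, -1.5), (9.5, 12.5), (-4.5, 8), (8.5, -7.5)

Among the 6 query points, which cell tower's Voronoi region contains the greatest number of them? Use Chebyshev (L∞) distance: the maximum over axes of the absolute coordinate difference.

T1

(5.5, -4.5) — d to each: T1:3.5, T2:10, T3:4.5, T4:9, T5:5, T6:14 → nearest is T1
(9.5, 6.5) — d to each: T1:8.5, T2:21, T3:12.5, T4:20, T5:13.5, T6:18 → nearest is T1
(8, -1.5) — d to each: T1:6, T2:13, T3:7, T4:12, T5:7.5, T6:16.5 → nearest is T1
(9.5, 12.5) — d to each: T1:14.5, T2:27, T3:18.5, T4:26, T5:19.5, T6:18 → nearest is T1
(-4.5, 8) — d to each: T1:10, T2:22.5, T3:14, T4:21.5, T5:15, T6:4 → nearest is T6
(8.5, -7.5) — d to each: T1:6.5, T2:11, T3:7.5, T4:9.5, T5:8, T6:17 → nearest is T1
Tally — T1:5, T6:1. T1 captures the most (5).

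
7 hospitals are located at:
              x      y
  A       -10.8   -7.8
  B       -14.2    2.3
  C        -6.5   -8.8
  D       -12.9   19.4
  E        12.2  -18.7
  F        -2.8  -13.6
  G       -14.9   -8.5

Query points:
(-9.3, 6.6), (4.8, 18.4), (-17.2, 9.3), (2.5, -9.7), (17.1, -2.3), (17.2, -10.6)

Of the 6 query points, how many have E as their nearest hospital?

(-9.3, 6.6) — d² to each: A:209.61, B:42.5, C:245, D:176.8, E:1102.34, F:450.29, G:259.37 → nearest is B
(4.8, 18.4) — d² to each: A:929.8, B:620.21, C:867.53, D:314.29, E:1431.17, F:1081.76, G:1111.7 → nearest is D
(-17.2, 9.3) — d² to each: A:333.37, B:58, C:442.1, D:120.5, E:1648.36, F:731.77, G:322.13 → nearest is B
(2.5, -9.7) — d² to each: A:180.5, B:422.89, C:81.81, D:1083.97, E:175.09, F:43.3, G:304.2 → nearest is F
(17.1, -2.3) — d² to each: A:808.66, B:1000.85, C:599.21, D:1370.89, E:292.97, F:523.7, G:1062.44 → nearest is E
(17.2, -10.6) — d² to each: A:791.84, B:1152.37, C:564.93, D:1806.01, E:90.61, F:409, G:1034.82 → nearest is E
2 of the 6 points have E as nearest.

2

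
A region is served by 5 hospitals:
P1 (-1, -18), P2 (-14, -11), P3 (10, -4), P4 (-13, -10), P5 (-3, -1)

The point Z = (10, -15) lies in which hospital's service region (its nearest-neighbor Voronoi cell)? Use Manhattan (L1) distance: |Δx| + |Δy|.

P3

d(Z,P1) = |10−(-1)| + |-15−(-18)| = 11 + 3 = 14
d(Z,P2) = |10−(-14)| + |-15−(-11)| = 24 + 4 = 28
d(Z,P3) = |10−10| + |-15−(-4)| = 0 + 11 = 11
d(Z,P4) = |10−(-13)| + |-15−(-10)| = 23 + 5 = 28
d(Z,P5) = |10−(-3)| + |-15−(-1)| = 13 + 14 = 27
Minimum is at P3.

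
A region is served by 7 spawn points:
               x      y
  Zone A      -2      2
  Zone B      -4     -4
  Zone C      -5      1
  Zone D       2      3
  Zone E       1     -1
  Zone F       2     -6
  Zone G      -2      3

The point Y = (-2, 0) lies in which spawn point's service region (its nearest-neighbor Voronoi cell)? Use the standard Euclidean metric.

Compare squared distances (the ordering matches that of the actual distances):
d²(Y, Zone A) = 0 + 4 = 4
d²(Y, Zone B) = 4 + 16 = 20
d²(Y, Zone C) = 9 + 1 = 10
d²(Y, Zone D) = 16 + 9 = 25
d²(Y, Zone E) = 9 + 1 = 10
d²(Y, Zone F) = 16 + 36 = 52
d²(Y, Zone G) = 0 + 9 = 9
The smallest is to Zone A, so Y lies in the Voronoi region of Zone A.

Zone A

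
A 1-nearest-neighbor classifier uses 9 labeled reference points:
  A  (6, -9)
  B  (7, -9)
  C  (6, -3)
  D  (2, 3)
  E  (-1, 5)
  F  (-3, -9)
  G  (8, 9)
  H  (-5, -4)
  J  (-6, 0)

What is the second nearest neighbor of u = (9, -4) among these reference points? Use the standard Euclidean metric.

B

Since √ is increasing, it suffices to compare squared distances:
|uA|² = (9−6)² + (-4−(-9))² = 9 + 25 = 34
|uB|² = (9−7)² + (-4−(-9))² = 4 + 25 = 29
|uC|² = (9−6)² + (-4−(-3))² = 9 + 1 = 10
|uD|² = (9−2)² + (-4−3)² = 49 + 49 = 98
|uE|² = (9−(-1))² + (-4−5)² = 100 + 81 = 181
|uF|² = (9−(-3))² + (-4−(-9))² = 144 + 25 = 169
|uG|² = (9−8)² + (-4−9)² = 1 + 169 = 170
|uH|² = (9−(-5))² + (-4−(-4))² = 196 + 0 = 196
|uJ|² = (9−(-6))² + (-4−0)² = 225 + 16 = 241
Sorted ascending: C, B, A, … — the second-nearest is B.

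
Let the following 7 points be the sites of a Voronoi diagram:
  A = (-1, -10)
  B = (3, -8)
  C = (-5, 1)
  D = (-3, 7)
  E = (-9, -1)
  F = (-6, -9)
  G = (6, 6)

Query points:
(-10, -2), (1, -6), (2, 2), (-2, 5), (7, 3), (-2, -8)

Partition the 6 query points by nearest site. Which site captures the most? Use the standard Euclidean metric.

G

(-10, -2) — d² to each: A:145, B:205, C:34, D:130, E:2, F:65, G:320 → nearest is E
(1, -6) — d² to each: A:20, B:8, C:85, D:185, E:125, F:58, G:169 → nearest is B
(2, 2) — d² to each: A:153, B:101, C:50, D:50, E:130, F:185, G:32 → nearest is G
(-2, 5) — d² to each: A:226, B:194, C:25, D:5, E:85, F:212, G:65 → nearest is D
(7, 3) — d² to each: A:233, B:137, C:148, D:116, E:272, F:313, G:10 → nearest is G
(-2, -8) — d² to each: A:5, B:25, C:90, D:226, E:98, F:17, G:260 → nearest is A
Tally — A:1, B:1, D:1, E:1, G:2. G captures the most (2).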